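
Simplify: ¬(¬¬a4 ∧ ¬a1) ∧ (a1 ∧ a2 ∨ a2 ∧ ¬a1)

¬(¬¬a4 ∧ ¬a1) ∧ (a1 ∧ a2 ∨ a2 ∧ ¬a1)
= ¬(¬¬a4 ∧ ¬a1) ∧ a2   [distribution]
= (¬a4 ∨ a1) ∧ a2   [De Morgan]

(¬a4 ∨ a1) ∧ a2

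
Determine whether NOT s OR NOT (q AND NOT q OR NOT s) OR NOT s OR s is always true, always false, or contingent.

NOT s OR NOT (q AND NOT q OR NOT s) OR NOT s OR s
= NOT s OR NOT NOT s OR NOT s OR s   (complement / identity)
= NOT s OR s OR NOT s OR s   (double negation)
= NOT s OR s   (idempotence)
= TRUE   (complement)

always true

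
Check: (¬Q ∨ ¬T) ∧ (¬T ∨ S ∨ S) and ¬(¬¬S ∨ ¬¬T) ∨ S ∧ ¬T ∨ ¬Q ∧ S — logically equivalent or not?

Yes

E1: (¬Q ∨ ¬T) ∧ (¬T ∨ S ∨ S)
    = (¬Q ∨ ¬T) ∧ (¬T ∨ S)   [idempotence]
    = ¬T ∨ ¬Q ∧ S   [distribution]
E2: ¬(¬¬S ∨ ¬¬T) ∨ S ∧ ¬T ∨ ¬Q ∧ S
    = ¬S ∧ ¬T ∨ S ∧ ¬T ∨ ¬Q ∧ S   [De Morgan]
    = ¬T ∨ ¬Q ∧ S   [distribution]
Both reduce to ¬T ∨ ¬Q ∧ S, so they are equivalent.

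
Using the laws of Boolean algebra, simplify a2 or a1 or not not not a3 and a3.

a2 or a1 or not not not a3 and a3
= a2 or a1 or not a3 and a3   (double negation)
= a2 or a1   (complement / identity)

a2 or a1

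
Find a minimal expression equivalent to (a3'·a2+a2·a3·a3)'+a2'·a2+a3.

a2'+a3

(a3'·a2+a2·a3·a3)'+a2'·a2+a3
= (a3'·a2+a2·a3·a3)'+a3   [complement / identity]
= (a3'·a2+a2·a3)'+a3   [idempotence]
= a2'+a3   [distribution]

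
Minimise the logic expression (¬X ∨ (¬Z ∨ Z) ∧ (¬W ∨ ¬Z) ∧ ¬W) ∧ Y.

(¬X ∨ ¬W) ∧ Y

(¬X ∨ (¬Z ∨ Z) ∧ (¬W ∨ ¬Z) ∧ ¬W) ∧ Y
= (¬X ∨ (¬W ∨ ¬Z) ∧ ¬W) ∧ Y   [complement / identity]
= (¬X ∨ ¬W) ∧ Y   [absorption]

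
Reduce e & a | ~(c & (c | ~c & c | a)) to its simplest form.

e & a | ~(c & (c | ~c & c | a))
= e & a | ~(c & (c | a))
= e & a | ~c

e & a | ~c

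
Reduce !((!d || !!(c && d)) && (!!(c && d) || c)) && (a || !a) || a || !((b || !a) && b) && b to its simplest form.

!c || a

!((!d || !!(c && d)) && (!!(c && d) || c)) && (a || !a) || a || !((b || !a) && b) && b
= !(!d && c || !!(c && d)) && (a || !a) || a || !((b || !a) && b) && b   [distribution]
= !(!d && c || !!(c && d)) && (a || !a) || a || !b && b   [absorption]
= !(!d && c || c && d) && (a || !a) || a || !b && b   [double negation]
= !(!d && c || c && d) && (a || !a) || a   [complement / identity]
= !(!d && c || c && d) || a   [complement / identity]
= !c || a   [distribution]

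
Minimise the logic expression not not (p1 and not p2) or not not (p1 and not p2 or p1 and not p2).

not not (p1 and not p2) or not not (p1 and not p2 or p1 and not p2)
= not not (p1 and not p2) or not not (p1 and not p2)   — idempotence
= not not (p1 and not p2)   — idempotence
= p1 and not p2   — double negation

p1 and not p2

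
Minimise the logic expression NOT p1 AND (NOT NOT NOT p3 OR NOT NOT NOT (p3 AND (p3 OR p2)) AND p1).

NOT p1 AND NOT p3

NOT p1 AND (NOT NOT NOT p3 OR NOT NOT NOT (p3 AND (p3 OR p2)) AND p1)
= NOT p1 AND (NOT NOT NOT p3 OR NOT NOT NOT p3 AND p1)   [absorption]
= NOT p1 AND NOT NOT NOT p3   [absorption]
= NOT p1 AND NOT p3   [double negation]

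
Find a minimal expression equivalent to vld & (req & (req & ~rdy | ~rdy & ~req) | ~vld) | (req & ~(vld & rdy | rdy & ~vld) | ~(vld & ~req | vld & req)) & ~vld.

req & ~rdy | ~vld

vld & (req & (req & ~rdy | ~rdy & ~req) | ~vld) | (req & ~(vld & rdy | rdy & ~vld) | ~(vld & ~req | vld & req)) & ~vld
= vld & (req & (req & ~rdy | ~rdy & ~req) | ~vld) | (req & ~rdy | ~(vld & ~req | vld & req)) & ~vld
= vld & (req & ~rdy | ~vld) | (req & ~rdy | ~(vld & ~req | vld & req)) & ~vld
= vld & (req & ~rdy | ~vld) | (req & ~rdy | ~vld) & ~vld
= req & ~rdy | ~vld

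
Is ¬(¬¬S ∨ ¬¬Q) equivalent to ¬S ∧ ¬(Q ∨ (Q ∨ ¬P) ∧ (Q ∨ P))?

Yes

E1: ¬(¬¬S ∨ ¬¬Q)
    = ¬S ∧ ¬Q   — De Morgan
E2: ¬S ∧ ¬(Q ∨ (Q ∨ ¬P) ∧ (Q ∨ P))
    = ¬S ∧ ¬(Q ∨ ¬P ∧ P ∨ Q)   — distribution
    = ¬S ∧ ¬(Q ∨ Q)   — complement / identity
    = ¬S ∧ ¬Q   — idempotence
Both reduce to ¬S ∧ ¬Q, so they are equivalent.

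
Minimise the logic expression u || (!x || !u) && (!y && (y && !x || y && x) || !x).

u || (!x || !u) && (!y && (y && !x || y && x) || !x)
= u || (!x || !u) && (!y && y || !x)
= u || (!x || !u) && !x
= u || !x

u || !x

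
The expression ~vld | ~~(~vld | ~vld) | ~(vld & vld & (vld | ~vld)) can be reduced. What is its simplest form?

~vld

~vld | ~~(~vld | ~vld) | ~(vld & vld & (vld | ~vld))
= ~vld | ~~(~vld | ~vld) | ~(vld & vld)   [complement / identity]
= ~vld | ~(vld & vld) | ~(vld & vld)   [De Morgan]
= ~vld | ~(vld & vld)   [idempotence]
= ~vld | ~vld   [idempotence]
= ~vld   [idempotence]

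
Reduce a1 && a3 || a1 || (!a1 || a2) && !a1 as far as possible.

true

a1 && a3 || a1 || (!a1 || a2) && !a1
= a1 || (!a1 || a2) && !a1
= a1 || !a1
= true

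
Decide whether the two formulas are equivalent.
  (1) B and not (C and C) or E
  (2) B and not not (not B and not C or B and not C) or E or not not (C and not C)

E1: B and not (C and C) or E
    = B and not C or E
E2: B and not not (not B and not C or B and not C) or E or not not (C and not C)
    = B and not not not C or E or not not (C and not C)
    = B and not not not C or E or C and not C
    = B and not not not C or E
    = B and not C or E
Both reduce to B and not C or E, so they are equivalent.

Yes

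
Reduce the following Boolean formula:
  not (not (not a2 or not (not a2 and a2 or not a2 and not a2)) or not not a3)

not (not (not a2 or not (not a2 and a2 or not a2 and not a2)) or not not a3)
= not (not (not a2 or not not a2) or not not a3)   — distribution
= not (a2 and not a2 or not not a3)   — De Morgan
= not not not a3   — complement / identity
= not a3   — double negation

not a3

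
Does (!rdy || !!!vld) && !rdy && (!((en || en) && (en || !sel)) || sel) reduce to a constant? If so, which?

(!rdy || !!!vld) && !rdy && (!((en || en) && (en || !sel)) || sel)
= (!rdy || !vld) && !rdy && (!((en || en) && (en || !sel)) || sel)
= (!rdy || !vld) && !rdy && (!(en && !sel || en) || sel)
= (!rdy || !vld) && !rdy && (!en || sel)
= !rdy && (!en || sel)
This depends on en, rdy, sel, so it is not a constant.

no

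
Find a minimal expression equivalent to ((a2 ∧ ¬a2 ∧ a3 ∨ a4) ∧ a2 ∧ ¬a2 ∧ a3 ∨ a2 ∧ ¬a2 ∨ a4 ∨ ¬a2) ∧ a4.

((a2 ∧ ¬a2 ∧ a3 ∨ a4) ∧ a2 ∧ ¬a2 ∧ a3 ∨ a2 ∧ ¬a2 ∨ a4 ∨ ¬a2) ∧ a4
= (a2 ∧ ¬a2 ∧ a3 ∨ a2 ∧ ¬a2 ∨ a4 ∨ ¬a2) ∧ a4   — absorption
= (a2 ∧ ¬a2 ∨ a4 ∨ ¬a2) ∧ a4   — absorption
= (a4 ∨ ¬a2) ∧ a4   — complement / identity
= a4   — absorption

a4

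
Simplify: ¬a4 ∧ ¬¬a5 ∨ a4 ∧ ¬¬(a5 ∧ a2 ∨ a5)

a5

¬a4 ∧ ¬¬a5 ∨ a4 ∧ ¬¬(a5 ∧ a2 ∨ a5)
= ¬a4 ∧ ¬¬a5 ∨ a4 ∧ ¬¬a5   (absorption)
= ¬¬a5   (distribution)
= a5   (double negation)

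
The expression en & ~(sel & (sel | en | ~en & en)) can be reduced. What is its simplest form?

en & ~(sel & (sel | en | ~en & en))
= en & ~(sel & (sel | en))   [complement / identity]
= en & ~sel   [absorption]

en & ~sel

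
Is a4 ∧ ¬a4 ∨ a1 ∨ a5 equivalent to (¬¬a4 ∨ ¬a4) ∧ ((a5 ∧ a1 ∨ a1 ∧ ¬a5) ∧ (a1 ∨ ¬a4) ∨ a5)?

Yes

E1: a4 ∧ ¬a4 ∨ a1 ∨ a5
    = a1 ∨ a5   — complement / identity
E2: (¬¬a4 ∨ ¬a4) ∧ ((a5 ∧ a1 ∨ a1 ∧ ¬a5) ∧ (a1 ∨ ¬a4) ∨ a5)
    = (¬¬a4 ∨ ¬a4) ∧ (a1 ∧ (a1 ∨ ¬a4) ∨ a5)   — distribution
    = (a4 ∨ ¬a4) ∧ (a1 ∧ (a1 ∨ ¬a4) ∨ a5)   — double negation
    = a1 ∧ (a1 ∨ ¬a4) ∨ a5   — complement / identity
    = a1 ∨ a5   — absorption
Both reduce to a1 ∨ a5, so they are equivalent.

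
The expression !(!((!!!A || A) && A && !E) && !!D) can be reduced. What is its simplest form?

A && !E || !D

!(!((!!!A || A) && A && !E) && !!D)
= !(!((!A || A) && A && !E) && !!D)   [double negation]
= !(!(A && !E) && !!D)   [complement / identity]
= A && !E || !D   [De Morgan]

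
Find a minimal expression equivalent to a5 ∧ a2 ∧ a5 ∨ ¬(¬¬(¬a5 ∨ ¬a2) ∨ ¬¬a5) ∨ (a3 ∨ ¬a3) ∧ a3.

a5 ∧ a2 ∨ a3

a5 ∧ a2 ∧ a5 ∨ ¬(¬¬(¬a5 ∨ ¬a2) ∨ ¬¬a5) ∨ (a3 ∨ ¬a3) ∧ a3
= a5 ∧ a2 ∧ a5 ∨ ¬(¬¬(¬a5 ∨ ¬a2) ∨ ¬¬a5) ∨ a3   (complement / identity)
= a5 ∧ a2 ∧ a5 ∨ ¬(¬a5 ∨ ¬a2) ∧ ¬a5 ∨ a3   (De Morgan)
= a5 ∧ a2 ∧ a5 ∨ a5 ∧ a2 ∧ ¬a5 ∨ a3   (De Morgan)
= a5 ∧ a2 ∨ a3   (distribution)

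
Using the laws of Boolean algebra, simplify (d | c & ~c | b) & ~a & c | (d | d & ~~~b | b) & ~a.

(d | b) & ~a

(d | c & ~c | b) & ~a & c | (d | d & ~~~b | b) & ~a
= (d | b) & ~a & c | (d | d & ~~~b | b) & ~a
= (d | b) & ~a & c | (d | d & ~b | b) & ~a
= (d | b) & ~a & c | (d | b) & ~a
= (d | b) & ~a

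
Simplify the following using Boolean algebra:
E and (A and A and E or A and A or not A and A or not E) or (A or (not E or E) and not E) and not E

E and (A and A and E or A and A or not A and A or not E) or (A or (not E or E) and not E) and not E
= E and (A and A and E or A and A or not A and A or not E) or (A or not E) and not E
= E and (A and A or not A and A or not E) or (A or not E) and not E
= E and (A and (A or not A) or not E) or (A or not E) and not E
= E and (A or not E) or (A or not E) and not E
= A or not E

A or not E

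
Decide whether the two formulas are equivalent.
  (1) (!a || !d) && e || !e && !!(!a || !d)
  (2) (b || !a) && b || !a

No

E1: (!a || !d) && e || !e && !!(!a || !d)
    = (!a || !d) && e || !e && (!a || !d)
    = !a || !d
E2: (b || !a) && b || !a
    = b || !a
These differ: at a=1, b=0, d=0, e=0, E1 = 1 but E2 = 0.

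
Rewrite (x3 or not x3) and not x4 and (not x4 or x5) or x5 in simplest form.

(x3 or not x3) and not x4 and (not x4 or x5) or x5
= (x3 or not x3) and not x4 or x5   [absorption]
= not x4 or x5   [complement / identity]

not x4 or x5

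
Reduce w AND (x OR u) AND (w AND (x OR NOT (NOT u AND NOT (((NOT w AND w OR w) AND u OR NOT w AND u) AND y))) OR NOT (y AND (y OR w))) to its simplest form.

w AND (x OR u)

w AND (x OR u) AND (w AND (x OR NOT (NOT u AND NOT (((NOT w AND w OR w) AND u OR NOT w AND u) AND y))) OR NOT (y AND (y OR w)))
= w AND (x OR u) AND (w AND (x OR NOT (NOT u AND NOT ((w AND u OR NOT w AND u) AND y))) OR NOT (y AND (y OR w)))
= w AND (x OR u) AND (w AND (x OR NOT (NOT u AND NOT (u AND y))) OR NOT (y AND (y OR w)))
= w AND (x OR u) AND (w AND (x OR u OR u AND y) OR NOT (y AND (y OR w)))
= w AND (x OR u) AND (w AND (x OR u OR u AND y) OR NOT y)
= w AND (x OR u) AND (w AND (x OR u) OR NOT y)
= w AND (x OR u)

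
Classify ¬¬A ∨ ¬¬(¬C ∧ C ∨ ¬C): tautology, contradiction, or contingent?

contingent

¬¬A ∨ ¬¬(¬C ∧ C ∨ ¬C)
= A ∨ ¬¬(¬C ∧ C ∨ ¬C)   (double negation)
= A ∨ ¬¬¬C   (complement / identity)
= A ∨ ¬C   (double negation)
This depends on A, C, so it is not a constant.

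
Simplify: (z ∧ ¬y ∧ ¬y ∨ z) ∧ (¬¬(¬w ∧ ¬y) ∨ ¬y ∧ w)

(z ∧ ¬y ∧ ¬y ∨ z) ∧ (¬¬(¬w ∧ ¬y) ∨ ¬y ∧ w)
= (z ∧ ¬y ∨ z) ∧ (¬¬(¬w ∧ ¬y) ∨ ¬y ∧ w)   — idempotence
= (z ∧ ¬y ∨ z) ∧ (¬w ∧ ¬y ∨ ¬y ∧ w)   — double negation
= z ∧ (¬w ∧ ¬y ∨ ¬y ∧ w)   — absorption
= z ∧ ¬y   — distribution

z ∧ ¬y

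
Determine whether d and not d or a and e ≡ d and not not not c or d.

No

E1: d and not d or a and e
    = a and e   [complement / identity]
E2: d and not not not c or d
    = d and not c or d   [double negation]
    = d   [absorption]
These differ: at a=0, c=0, d=1, e=1, E1 = 0 but E2 = 1.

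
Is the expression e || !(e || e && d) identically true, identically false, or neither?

identically true

e || !(e || e && d)
= e || !e   (absorption)
= true   (complement)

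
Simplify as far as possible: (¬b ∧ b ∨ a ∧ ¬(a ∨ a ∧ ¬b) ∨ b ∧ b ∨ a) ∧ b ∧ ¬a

b ∧ ¬a

(¬b ∧ b ∨ a ∧ ¬(a ∨ a ∧ ¬b) ∨ b ∧ b ∨ a) ∧ b ∧ ¬a
= (¬b ∧ b ∨ a ∧ ¬a ∨ b ∧ b ∨ a) ∧ b ∧ ¬a   (absorption)
= (¬b ∧ b ∨ b ∧ b ∨ a) ∧ b ∧ ¬a   (complement / identity)
= (b ∨ a) ∧ b ∧ ¬a   (distribution)
= b ∧ ¬a   (absorption)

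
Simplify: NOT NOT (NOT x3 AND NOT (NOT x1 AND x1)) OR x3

NOT NOT (NOT x3 AND NOT (NOT x1 AND x1)) OR x3
= NOT (x3 OR NOT x1 AND x1) OR x3   (De Morgan)
= NOT x3 OR x3   (complement / identity)
= TRUE   (complement)

TRUE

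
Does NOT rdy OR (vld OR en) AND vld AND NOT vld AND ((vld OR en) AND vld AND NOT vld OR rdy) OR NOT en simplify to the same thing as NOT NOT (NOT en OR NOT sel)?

E1: NOT rdy OR (vld OR en) AND vld AND NOT vld AND ((vld OR en) AND vld AND NOT vld OR rdy) OR NOT en
    = NOT rdy OR (vld OR en) AND vld AND NOT vld OR NOT en
    = NOT rdy OR vld AND NOT vld OR NOT en
    = NOT rdy OR NOT en
E2: NOT NOT (NOT en OR NOT sel)
    = NOT en OR NOT sel
These differ: at en=1, rdy=0, sel=1, vld=1, E1 = 1 but E2 = 0.

No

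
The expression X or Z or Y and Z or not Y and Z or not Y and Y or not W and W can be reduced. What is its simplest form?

X or Z or Y and Z or not Y and Z or not Y and Y or not W and W
= X or Z or Y and Z or not Y and Z or not W and W
= X or Z or Y and Z or not Y and Z
= X or Z or Z
= X or Z

X or Z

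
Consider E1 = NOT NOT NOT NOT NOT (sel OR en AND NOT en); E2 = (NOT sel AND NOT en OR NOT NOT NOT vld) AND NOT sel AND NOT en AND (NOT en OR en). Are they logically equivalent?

E1: NOT NOT NOT NOT NOT (sel OR en AND NOT en)
    = NOT NOT NOT NOT NOT sel   (complement / identity)
    = NOT NOT NOT sel   (double negation)
    = NOT sel   (double negation)
E2: (NOT sel AND NOT en OR NOT NOT NOT vld) AND NOT sel AND NOT en AND (NOT en OR en)
    = (NOT sel AND NOT en OR NOT vld) AND NOT sel AND NOT en AND (NOT en OR en)   (double negation)
    = (NOT sel AND NOT en OR NOT vld) AND NOT sel AND NOT en   (complement / identity)
    = NOT sel AND NOT en   (absorption)
These differ: at en=1, sel=0, vld=0, E1 = 1 but E2 = 0.

No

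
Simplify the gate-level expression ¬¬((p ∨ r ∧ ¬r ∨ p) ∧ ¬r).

p ∧ ¬r

¬¬((p ∨ r ∧ ¬r ∨ p) ∧ ¬r)
= ¬¬((p ∨ p) ∧ ¬r)   [complement / identity]
= (p ∨ p) ∧ ¬r   [double negation]
= p ∧ ¬r   [idempotence]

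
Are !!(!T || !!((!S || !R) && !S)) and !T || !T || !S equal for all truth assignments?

Yes

E1: !!(!T || !!((!S || !R) && !S))
    = !!(!T || (!S || !R) && !S)   [double negation]
    = !!(!T || !S)   [absorption]
    = !T || !S   [double negation]
E2: !T || !T || !S
    = !T || !S   [idempotence]
Both reduce to !T || !S, so they are equivalent.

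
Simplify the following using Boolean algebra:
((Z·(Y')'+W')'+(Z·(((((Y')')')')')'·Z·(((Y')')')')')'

Z·Y

((Z·(Y')'+W')'+(Z·(((((Y')')')')')'·Z·(((Y')')')')')'
= ((Z·(Y')'+W')'+(Z·(((Y')')')'·Z·(((Y')')')')')'   (double negation)
= ((Z·(Y')'+W')'+(Z·(((Y')')')')')'   (idempotence)
= ((Z·(Y')'+W')'+(Z·(Y')')')'   (double negation)
= (Z·(Y')'+W')·Z·(Y')'   (De Morgan)
= Z·(Y')'   (absorption)
= Z·Y   (double negation)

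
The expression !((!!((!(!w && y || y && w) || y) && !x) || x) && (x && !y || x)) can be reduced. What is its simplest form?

!((!!((!(!w && y || y && w) || y) && !x) || x) && (x && !y || x))
= !((!!((!y || y) && !x) || x) && (x && !y || x))   (distribution)
= !((!!!x || x) && (x && !y || x))   (complement / identity)
= !((!!!x || x) && x)   (absorption)
= !((!x || x) && x)   (double negation)
= !x   (complement / identity)

!x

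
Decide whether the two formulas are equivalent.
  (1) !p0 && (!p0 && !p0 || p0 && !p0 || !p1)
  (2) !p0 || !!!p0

Yes

E1: !p0 && (!p0 && !p0 || p0 && !p0 || !p1)
    = !p0 && (!p0 || !p1)   (distribution)
    = !p0   (absorption)
E2: !p0 || !!!p0
    = !p0 || !p0   (double negation)
    = !p0   (idempotence)
Both reduce to !p0, so they are equivalent.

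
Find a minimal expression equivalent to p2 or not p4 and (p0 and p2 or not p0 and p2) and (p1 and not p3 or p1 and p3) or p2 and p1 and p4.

p2

p2 or not p4 and (p0 and p2 or not p0 and p2) and (p1 and not p3 or p1 and p3) or p2 and p1 and p4
= p2 or not p4 and (p0 and p2 or not p0 and p2) and p1 or p2 and p1 and p4   [distribution]
= p2 or not p4 and p2 and p1 or p2 and p1 and p4   [distribution]
= p2 or p2 and p1   [distribution]
= p2   [absorption]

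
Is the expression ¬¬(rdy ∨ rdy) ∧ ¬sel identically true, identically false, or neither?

neither

¬¬(rdy ∨ rdy) ∧ ¬sel
= (rdy ∨ rdy) ∧ ¬sel   [double negation]
= rdy ∧ ¬sel   [idempotence]
This depends on rdy, sel, so it is not a constant.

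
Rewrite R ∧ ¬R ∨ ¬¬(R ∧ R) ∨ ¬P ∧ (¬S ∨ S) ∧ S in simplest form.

R ∧ ¬R ∨ ¬¬(R ∧ R) ∨ ¬P ∧ (¬S ∨ S) ∧ S
= R ∧ ¬R ∨ ¬¬(R ∧ R) ∨ ¬P ∧ S   (complement / identity)
= R ∧ ¬R ∨ R ∧ R ∨ ¬P ∧ S   (double negation)
= R ∨ ¬P ∧ S   (distribution)

R ∨ ¬P ∧ S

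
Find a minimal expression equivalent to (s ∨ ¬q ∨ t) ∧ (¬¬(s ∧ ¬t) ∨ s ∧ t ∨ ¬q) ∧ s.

s

(s ∨ ¬q ∨ t) ∧ (¬¬(s ∧ ¬t) ∨ s ∧ t ∨ ¬q) ∧ s
= (s ∨ ¬q ∨ t) ∧ (s ∧ ¬t ∨ s ∧ t ∨ ¬q) ∧ s
= (s ∨ ¬q ∨ t) ∧ (s ∨ ¬q) ∧ s
= (s ∨ ¬q) ∧ s
= s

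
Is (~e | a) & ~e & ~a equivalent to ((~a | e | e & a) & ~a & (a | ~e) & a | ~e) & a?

E1: (~e | a) & ~e & ~a
    = ~e & ~a   (absorption)
E2: ((~a | e | e & a) & ~a & (a | ~e) & a | ~e) & a
    = ((~a | e) & ~a & (a | ~e) & a | ~e) & a   (absorption)
    = (~a & (a | ~e) & a | ~e) & a   (absorption)
    = (~a & a | ~e) & a   (absorption)
    = ~e & a   (complement / identity)
These differ: at a=0, e=0, E1 = 1 but E2 = 0.

No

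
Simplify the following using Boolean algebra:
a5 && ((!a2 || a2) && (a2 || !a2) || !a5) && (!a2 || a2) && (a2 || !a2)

a5

a5 && ((!a2 || a2) && (a2 || !a2) || !a5) && (!a2 || a2) && (a2 || !a2)
= a5 && (!a2 || a2) && (a2 || !a2)   — absorption
= a5 && (!a2 && !a2 || a2)   — distribution
= a5 && (!a2 || a2)   — idempotence
= a5   — complement / identity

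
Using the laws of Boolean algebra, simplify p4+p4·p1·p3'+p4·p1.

p4+p4·p1·p3'+p4·p1
= p4+p4·p1   (absorption)
= p4   (absorption)

p4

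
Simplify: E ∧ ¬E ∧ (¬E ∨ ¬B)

E ∧ ¬E ∧ (¬E ∨ ¬B)
= E ∧ ¬E   — absorption
= False   — complement

False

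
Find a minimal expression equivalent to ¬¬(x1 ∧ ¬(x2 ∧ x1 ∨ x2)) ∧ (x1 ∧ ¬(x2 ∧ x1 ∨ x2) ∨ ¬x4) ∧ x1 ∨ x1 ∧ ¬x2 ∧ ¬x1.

x1 ∧ ¬x2

¬¬(x1 ∧ ¬(x2 ∧ x1 ∨ x2)) ∧ (x1 ∧ ¬(x2 ∧ x1 ∨ x2) ∨ ¬x4) ∧ x1 ∨ x1 ∧ ¬x2 ∧ ¬x1
= x1 ∧ ¬(x2 ∧ x1 ∨ x2) ∧ (x1 ∧ ¬(x2 ∧ x1 ∨ x2) ∨ ¬x4) ∧ x1 ∨ x1 ∧ ¬x2 ∧ ¬x1   (double negation)
= x1 ∧ ¬(x2 ∧ x1 ∨ x2) ∧ x1 ∨ x1 ∧ ¬x2 ∧ ¬x1   (absorption)
= x1 ∧ ¬x2 ∧ x1 ∨ x1 ∧ ¬x2 ∧ ¬x1   (absorption)
= x1 ∧ ¬x2   (distribution)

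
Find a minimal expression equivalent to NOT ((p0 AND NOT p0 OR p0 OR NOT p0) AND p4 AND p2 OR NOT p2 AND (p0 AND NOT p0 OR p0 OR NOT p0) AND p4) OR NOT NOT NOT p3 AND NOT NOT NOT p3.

NOT ((p0 AND NOT p0 OR p0 OR NOT p0) AND p4 AND p2 OR NOT p2 AND (p0 AND NOT p0 OR p0 OR NOT p0) AND p4) OR NOT NOT NOT p3 AND NOT NOT NOT p3
= NOT ((p0 AND NOT p0 OR p0 OR NOT p0) AND p4 AND (p2 OR NOT p2)) OR NOT NOT NOT p3 AND NOT NOT NOT p3   (distribution)
= NOT ((p0 AND NOT p0 OR p0 OR NOT p0) AND p4 AND (p2 OR NOT p2)) OR NOT NOT NOT p3   (idempotence)
= NOT ((p0 OR NOT p0) AND p4 AND (p2 OR NOT p2)) OR NOT NOT NOT p3   (complement / identity)
= NOT (p4 AND (p2 OR NOT p2)) OR NOT NOT NOT p3   (complement / identity)
= NOT (p4 AND (p2 OR NOT p2)) OR NOT p3   (double negation)
= NOT p4 OR NOT p3   (complement / identity)

NOT p4 OR NOT p3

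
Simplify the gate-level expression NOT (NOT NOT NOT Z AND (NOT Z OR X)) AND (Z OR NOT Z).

Z

NOT (NOT NOT NOT Z AND (NOT Z OR X)) AND (Z OR NOT Z)
= NOT (NOT Z AND (NOT Z OR X)) AND (Z OR NOT Z)   (double negation)
= NOT (NOT Z AND (NOT Z OR X))   (complement / identity)
= NOT NOT Z   (absorption)
= Z   (double negation)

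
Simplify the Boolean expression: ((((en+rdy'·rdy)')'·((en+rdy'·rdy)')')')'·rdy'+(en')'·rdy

((((en+rdy'·rdy)')'·((en+rdy'·rdy)')')')'·rdy'+(en')'·rdy
= ((((en+rdy'·rdy)')')')'·rdy'+(en')'·rdy   — idempotence
= ((en+rdy'·rdy)')'·rdy'+(en')'·rdy   — double negation
= (en')'·rdy'+(en')'·rdy   — complement / identity
= (en')'   — distribution
= en   — double negation

en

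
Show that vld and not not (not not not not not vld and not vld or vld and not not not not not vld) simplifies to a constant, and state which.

False

vld and not not (not not not not not vld and not vld or vld and not not not not not vld)
= vld and not not not not not not not vld   [distribution]
= vld and not not not not not vld   [double negation]
= vld and not not not vld   [double negation]
= vld and not vld   [double negation]
= False   [complement]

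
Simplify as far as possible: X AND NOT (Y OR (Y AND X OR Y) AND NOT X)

X AND NOT (Y OR (Y AND X OR Y) AND NOT X)
= X AND NOT (Y OR Y AND NOT X)
= X AND NOT Y

X AND NOT Y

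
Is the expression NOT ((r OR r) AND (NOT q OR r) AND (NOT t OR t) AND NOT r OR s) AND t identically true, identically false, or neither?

NOT ((r OR r) AND (NOT q OR r) AND (NOT t OR t) AND NOT r OR s) AND t
= NOT ((r OR r) AND (NOT q OR r) AND NOT r OR s) AND t
= NOT ((r AND NOT q OR r) AND NOT r OR s) AND t
= NOT (r AND NOT r OR s) AND t
= NOT s AND t
This depends on s, t, so it is not a constant.

neither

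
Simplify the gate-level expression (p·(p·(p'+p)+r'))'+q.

(p·(p·(p'+p)+r'))'+q
= (p·(p+r'))'+q   — complement / identity
= p'+q   — absorption

p'+q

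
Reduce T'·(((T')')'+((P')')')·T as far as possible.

0

T'·(((T')')'+((P')')')·T
= T'·(((T')')'+P')·T   (double negation)
= T'·(T'+P')·T   (double negation)
= T'·T   (absorption)
= 0   (complement)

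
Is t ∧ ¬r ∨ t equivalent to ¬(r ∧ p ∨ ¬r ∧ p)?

No

E1: t ∧ ¬r ∨ t
    = t   (absorption)
E2: ¬(r ∧ p ∨ ¬r ∧ p)
    = ¬p   (distribution)
These differ: at p=0, r=0, t=0, E1 = 0 but E2 = 1.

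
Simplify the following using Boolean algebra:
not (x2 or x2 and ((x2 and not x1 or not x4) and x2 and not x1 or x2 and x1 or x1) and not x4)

not x2

not (x2 or x2 and ((x2 and not x1 or not x4) and x2 and not x1 or x2 and x1 or x1) and not x4)
= not (x2 or x2 and (x2 and not x1 or x2 and x1 or x1) and not x4)
= not (x2 or x2 and (x2 or x1) and not x4)
= not (x2 or x2 and not x4)
= not x2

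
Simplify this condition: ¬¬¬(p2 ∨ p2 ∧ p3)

¬p2

¬¬¬(p2 ∨ p2 ∧ p3)
= ¬¬¬p2   — absorption
= ¬p2   — double negation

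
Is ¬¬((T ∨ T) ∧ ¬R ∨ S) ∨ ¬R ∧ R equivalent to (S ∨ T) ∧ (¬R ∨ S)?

E1: ¬¬((T ∨ T) ∧ ¬R ∨ S) ∨ ¬R ∧ R
    = (T ∨ T) ∧ ¬R ∨ S ∨ ¬R ∧ R   [double negation]
    = (T ∨ T) ∧ ¬R ∨ S   [complement / identity]
    = T ∧ ¬R ∨ S   [idempotence]
E2: (S ∨ T) ∧ (¬R ∨ S)
    = T ∧ ¬R ∨ S   [distribution]
Both reduce to T ∧ ¬R ∨ S, so they are equivalent.

Yes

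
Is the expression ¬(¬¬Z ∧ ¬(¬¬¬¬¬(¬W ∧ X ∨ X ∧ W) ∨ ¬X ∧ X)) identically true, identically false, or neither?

¬(¬¬Z ∧ ¬(¬¬¬¬¬(¬W ∧ X ∨ X ∧ W) ∨ ¬X ∧ X))
= ¬(¬¬Z ∧ ¬¬¬¬¬¬(¬W ∧ X ∨ X ∧ W))   (complement / identity)
= ¬Z ∨ ¬¬¬¬¬(¬W ∧ X ∨ X ∧ W)   (De Morgan)
= ¬Z ∨ ¬¬¬(¬W ∧ X ∨ X ∧ W)   (double negation)
= ¬Z ∨ ¬¬¬X   (distribution)
= ¬Z ∨ ¬X   (double negation)
This depends on X, Z, so it is not a constant.

neither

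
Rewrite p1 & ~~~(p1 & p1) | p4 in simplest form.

p1 & ~~~(p1 & p1) | p4
= p1 & ~(p1 & p1) | p4   [double negation]
= p1 & ~p1 | p4   [idempotence]
= p4   [complement / identity]

p4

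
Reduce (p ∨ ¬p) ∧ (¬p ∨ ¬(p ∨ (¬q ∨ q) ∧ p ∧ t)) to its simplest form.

¬p

(p ∨ ¬p) ∧ (¬p ∨ ¬(p ∨ (¬q ∨ q) ∧ p ∧ t))
= (p ∨ ¬p) ∧ (¬p ∨ ¬(p ∨ p ∧ t))   — complement / identity
= ¬p ∨ ¬(p ∨ p ∧ t)   — complement / identity
= ¬p ∨ ¬p   — absorption
= ¬p   — idempotence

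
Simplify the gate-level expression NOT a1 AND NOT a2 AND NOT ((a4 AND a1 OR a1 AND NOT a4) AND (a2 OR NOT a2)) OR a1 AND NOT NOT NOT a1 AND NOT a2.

NOT a1 AND NOT a2

NOT a1 AND NOT a2 AND NOT ((a4 AND a1 OR a1 AND NOT a4) AND (a2 OR NOT a2)) OR a1 AND NOT NOT NOT a1 AND NOT a2
= NOT a1 AND NOT a2 AND NOT (a1 AND (a2 OR NOT a2)) OR a1 AND NOT NOT NOT a1 AND NOT a2
= NOT a1 AND NOT a2 AND NOT (a1 AND (a2 OR NOT a2)) OR a1 AND NOT a1 AND NOT a2
= NOT a1 AND NOT a2 AND NOT a1 OR a1 AND NOT a1 AND NOT a2
= NOT a1 AND NOT a2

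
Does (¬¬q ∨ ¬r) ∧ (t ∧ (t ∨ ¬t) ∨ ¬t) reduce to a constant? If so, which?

(¬¬q ∨ ¬r) ∧ (t ∧ (t ∨ ¬t) ∨ ¬t)
= (¬¬q ∨ ¬r) ∧ (t ∨ ¬t)
= ¬¬q ∨ ¬r
= q ∨ ¬r
This depends on q, r, so it is not a constant.

no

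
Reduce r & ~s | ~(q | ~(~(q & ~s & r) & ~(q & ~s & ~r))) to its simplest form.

r & ~s | ~q

r & ~s | ~(q | ~(~(q & ~s & r) & ~(q & ~s & ~r)))
= r & ~s | ~(q | q & ~s & r | q & ~s & ~r)   — De Morgan
= r & ~s | ~(q | q & ~s)   — distribution
= r & ~s | ~q   — absorption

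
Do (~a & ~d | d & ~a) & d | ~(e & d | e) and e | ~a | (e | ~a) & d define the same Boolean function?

E1: (~a & ~d | d & ~a) & d | ~(e & d | e)
    = ~a & d | ~(e & d | e)   — distribution
    = ~a & d | ~e   — absorption
E2: e | ~a | (e | ~a) & d
    = e | ~a   — absorption
These differ: at a=1, d=0, e=1, E1 = 0 but E2 = 1.

No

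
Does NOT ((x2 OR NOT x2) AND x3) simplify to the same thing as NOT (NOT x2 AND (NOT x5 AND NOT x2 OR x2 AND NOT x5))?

E1: NOT ((x2 OR NOT x2) AND x3)
    = NOT x3   [complement / identity]
E2: NOT (NOT x2 AND (NOT x5 AND NOT x2 OR x2 AND NOT x5))
    = NOT (NOT x2 AND NOT x5)   [distribution]
    = x2 OR x5   [De Morgan]
These differ: at x2=0, x3=1, x5=1, E1 = 0 but E2 = 1.

No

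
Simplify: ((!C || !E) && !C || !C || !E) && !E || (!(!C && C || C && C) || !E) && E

!C || !E

((!C || !E) && !C || !C || !E) && !E || (!(!C && C || C && C) || !E) && E
= ((!C || !E) && !C || !C || !E) && !E || (!C || !E) && E   [distribution]
= (!C || !E) && !E || (!C || !E) && E   [absorption]
= !C || !E   [distribution]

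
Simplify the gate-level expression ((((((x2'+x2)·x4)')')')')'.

x4'

((((((x2'+x2)·x4)')')')')'
= ((((x2'+x2)·x4)')')'   — double negation
= ((x2'+x2)·x4)'   — double negation
= x4'   — complement / identity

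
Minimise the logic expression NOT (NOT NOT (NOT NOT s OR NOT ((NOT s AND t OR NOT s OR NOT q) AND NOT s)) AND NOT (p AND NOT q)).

NOT (NOT NOT (NOT NOT s OR NOT ((NOT s AND t OR NOT s OR NOT q) AND NOT s)) AND NOT (p AND NOT q))
= NOT (NOT NOT (NOT NOT s OR NOT ((NOT s OR NOT q) AND NOT s)) AND NOT (p AND NOT q))   (absorption)
= NOT (NOT NOT s OR NOT ((NOT s OR NOT q) AND NOT s)) OR p AND NOT q   (De Morgan)
= NOT s AND (NOT s OR NOT q) AND NOT s OR p AND NOT q   (De Morgan)
= NOT s AND NOT s OR p AND NOT q   (absorption)
= NOT s OR p AND NOT q   (idempotence)

NOT s OR p AND NOT q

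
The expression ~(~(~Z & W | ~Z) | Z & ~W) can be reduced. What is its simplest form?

~(~(~Z & W | ~Z) | Z & ~W)
= ~(~~Z | Z & ~W)   — absorption
= ~(Z | Z & ~W)   — double negation
= ~Z   — absorption

~Z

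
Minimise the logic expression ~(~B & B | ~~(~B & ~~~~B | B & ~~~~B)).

~(~B & B | ~~(~B & ~~~~B | B & ~~~~B))
= ~~~(~B & ~~~~B | B & ~~~~B)   [complement / identity]
= ~~~~~~~B   [distribution]
= ~~~~~B   [double negation]
= ~~~B   [double negation]
= ~B   [double negation]

~B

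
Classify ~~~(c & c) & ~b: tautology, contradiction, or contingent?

~~~(c & c) & ~b
= ~~~c & ~b
= ~c & ~b
This depends on b, c, so it is not a constant.

contingent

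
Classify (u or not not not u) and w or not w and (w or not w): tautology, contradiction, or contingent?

tautology

(u or not not not u) and w or not w and (w or not w)
= (u or not not not u) and w or not w   (complement / identity)
= (u or not u) and w or not w   (double negation)
= w or not w   (complement / identity)
= True   (complement)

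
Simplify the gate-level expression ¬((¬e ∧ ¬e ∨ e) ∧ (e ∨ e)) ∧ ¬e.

¬((¬e ∧ ¬e ∨ e) ∧ (e ∨ e)) ∧ ¬e
= ¬((¬e ∨ e) ∧ (e ∨ e)) ∧ ¬e   [idempotence]
= ¬(e ∨ ¬e ∧ e) ∧ ¬e   [distribution]
= ¬e ∧ ¬e   [complement / identity]
= ¬e   [idempotence]

¬e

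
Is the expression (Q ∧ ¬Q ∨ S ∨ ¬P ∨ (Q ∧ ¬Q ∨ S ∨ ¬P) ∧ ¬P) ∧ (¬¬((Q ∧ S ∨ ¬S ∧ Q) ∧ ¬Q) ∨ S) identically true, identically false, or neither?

neither

(Q ∧ ¬Q ∨ S ∨ ¬P ∨ (Q ∧ ¬Q ∨ S ∨ ¬P) ∧ ¬P) ∧ (¬¬((Q ∧ S ∨ ¬S ∧ Q) ∧ ¬Q) ∨ S)
= (Q ∧ ¬Q ∨ S ∨ ¬P) ∧ (¬¬((Q ∧ S ∨ ¬S ∧ Q) ∧ ¬Q) ∨ S)   (absorption)
= (Q ∧ ¬Q ∨ S ∨ ¬P) ∧ (¬¬(Q ∧ ¬Q) ∨ S)   (distribution)
= (Q ∧ ¬Q ∨ S ∨ ¬P) ∧ (Q ∧ ¬Q ∨ S)   (double negation)
= Q ∧ ¬Q ∨ S   (absorption)
= S   (complement / identity)
This depends on S, so it is not a constant.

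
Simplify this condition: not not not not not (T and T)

not not not not not (T and T)
= not not not (T and T)   — double negation
= not (T and T)   — double negation
= not T   — idempotence

not T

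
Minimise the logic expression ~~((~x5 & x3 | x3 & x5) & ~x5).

x3 & ~x5

~~((~x5 & x3 | x3 & x5) & ~x5)
= (~x5 & x3 | x3 & x5) & ~x5   — double negation
= x3 & ~x5   — distribution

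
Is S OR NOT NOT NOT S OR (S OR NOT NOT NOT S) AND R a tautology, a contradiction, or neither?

tautology

S OR NOT NOT NOT S OR (S OR NOT NOT NOT S) AND R
= S OR NOT NOT NOT S
= S OR NOT S
= TRUE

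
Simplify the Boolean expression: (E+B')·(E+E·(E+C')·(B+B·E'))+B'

(E+B')·(E+E·(E+C')·(B+B·E'))+B'
= (E+B')·(E+E·(E+C')·B)+B'   [absorption]
= (E+B')·(E+E·B)+B'   [absorption]
= (E+B')·E+B'   [absorption]
= E+B'   [absorption]

E+B'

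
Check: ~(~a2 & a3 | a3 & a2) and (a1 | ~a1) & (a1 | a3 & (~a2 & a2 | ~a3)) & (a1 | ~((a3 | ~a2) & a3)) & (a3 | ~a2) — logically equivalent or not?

E1: ~(~a2 & a3 | a3 & a2)
    = ~a3   [distribution]
E2: (a1 | ~a1) & (a1 | a3 & (~a2 & a2 | ~a3)) & (a1 | ~((a3 | ~a2) & a3)) & (a3 | ~a2)
    = (a1 | ~a1) & (a1 | a3 & (~a2 & a2 | ~a3)) & (a1 | ~a3) & (a3 | ~a2)   [absorption]
    = (a1 | a3 & (~a2 & a2 | ~a3)) & (a1 | ~a3) & (a3 | ~a2)   [complement / identity]
    = (a1 | a3 & ~a3) & (a1 | ~a3) & (a3 | ~a2)   [complement / identity]
    = a1 & (a1 | ~a3) & (a3 | ~a2)   [complement / identity]
    = a1 & (a3 | ~a2)   [absorption]
These differ: at a1=0, a2=1, a3=0, E1 = 1 but E2 = 0.

No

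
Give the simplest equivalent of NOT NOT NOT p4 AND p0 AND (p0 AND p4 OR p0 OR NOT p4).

NOT p4 AND p0

NOT NOT NOT p4 AND p0 AND (p0 AND p4 OR p0 OR NOT p4)
= NOT NOT NOT p4 AND p0 AND (p0 OR NOT p4)   [absorption]
= NOT NOT NOT p4 AND p0   [absorption]
= NOT p4 AND p0   [double negation]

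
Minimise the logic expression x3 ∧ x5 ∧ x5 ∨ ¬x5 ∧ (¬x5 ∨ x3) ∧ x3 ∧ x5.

x3 ∧ x5

x3 ∧ x5 ∧ x5 ∨ ¬x5 ∧ (¬x5 ∨ x3) ∧ x3 ∧ x5
= (x3 ∧ x5 ∨ ¬x5 ∧ (¬x5 ∨ x3) ∧ x3) ∧ x5   (distribution)
= (x3 ∧ x5 ∨ ¬x5 ∧ x3) ∧ x5   (absorption)
= x3 ∧ x5   (distribution)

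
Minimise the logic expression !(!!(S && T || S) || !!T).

!(!!(S && T || S) || !!T)
= !(!!S || !!T)   [absorption]
= !S && !T   [De Morgan]

!S && !T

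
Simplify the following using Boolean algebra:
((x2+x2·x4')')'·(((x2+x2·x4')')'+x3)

x2

((x2+x2·x4')')'·(((x2+x2·x4')')'+x3)
= ((x2+x2·x4')')'   [absorption]
= (x2')'   [absorption]
= x2   [double negation]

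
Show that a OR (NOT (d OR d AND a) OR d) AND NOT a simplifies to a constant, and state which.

TRUE

a OR (NOT (d OR d AND a) OR d) AND NOT a
= a OR (NOT d OR d) AND NOT a   (absorption)
= a OR NOT a   (complement / identity)
= TRUE   (complement)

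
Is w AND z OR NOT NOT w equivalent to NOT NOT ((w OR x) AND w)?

Yes

E1: w AND z OR NOT NOT w
    = w AND z OR w   — double negation
    = w   — absorption
E2: NOT NOT ((w OR x) AND w)
    = NOT NOT w   — absorption
    = w   — double negation
Both reduce to w, so they are equivalent.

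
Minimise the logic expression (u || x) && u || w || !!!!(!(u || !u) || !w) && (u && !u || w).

u || w

(u || x) && u || w || !!!!(!(u || !u) || !w) && (u && !u || w)
= (u || x) && u || w || !!(!(u || !u) || !w) && (u && !u || w)   [double negation]
= (u || x) && u || w || !!(!(u || !u) || !w) && w   [complement / identity]
= u || w || !!(!(u || !u) || !w) && w   [absorption]
= u || w || !((u || !u) && w) && w   [De Morgan]
= u || w || !w && w   [complement / identity]
= u || w   [complement / identity]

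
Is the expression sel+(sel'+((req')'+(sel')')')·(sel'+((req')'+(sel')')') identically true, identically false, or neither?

identically true

sel+(sel'+((req')'+(sel')')')·(sel'+((req')'+(sel')')')
= sel+sel'·sel'+((req')'+(sel')')'   — distribution
= sel+sel'·sel'+req'·sel'   — De Morgan
= sel+(sel'+req')·sel'   — distribution
= sel+sel'   — absorption
= 1   — complement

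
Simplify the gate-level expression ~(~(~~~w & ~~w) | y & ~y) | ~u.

~(~(~~~w & ~~w) | y & ~y) | ~u
= ~(~~w | ~w | y & ~y) | ~u   [De Morgan]
= ~(~~w | ~w) | ~u   [complement / identity]
= ~w & w | ~u   [De Morgan]
= ~u   [complement / identity]

~u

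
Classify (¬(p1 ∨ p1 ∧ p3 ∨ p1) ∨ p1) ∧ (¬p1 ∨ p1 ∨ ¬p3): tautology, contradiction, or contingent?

tautology

(¬(p1 ∨ p1 ∧ p3 ∨ p1) ∨ p1) ∧ (¬p1 ∨ p1 ∨ ¬p3)
= (¬(p1 ∨ p1) ∨ p1) ∧ (¬p1 ∨ p1 ∨ ¬p3)   (absorption)
= (¬p1 ∨ p1) ∧ (¬p1 ∨ p1 ∨ ¬p3)   (idempotence)
= ¬p1 ∨ p1   (absorption)
= True   (complement)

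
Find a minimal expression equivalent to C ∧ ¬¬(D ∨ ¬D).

C

C ∧ ¬¬(D ∨ ¬D)
= C ∧ (D ∨ ¬D)   [double negation]
= C   [complement / identity]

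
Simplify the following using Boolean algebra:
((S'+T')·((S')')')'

S

((S'+T')·((S')')')'
= ((S'+T')·S')'   [double negation]
= (S')'   [absorption]
= S   [double negation]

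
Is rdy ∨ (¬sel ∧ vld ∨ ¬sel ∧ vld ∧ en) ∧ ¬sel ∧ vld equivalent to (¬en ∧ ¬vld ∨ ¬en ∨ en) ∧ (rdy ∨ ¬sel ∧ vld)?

E1: rdy ∨ (¬sel ∧ vld ∨ ¬sel ∧ vld ∧ en) ∧ ¬sel ∧ vld
    = rdy ∨ ¬sel ∧ vld ∧ ¬sel ∧ vld
    = rdy ∨ ¬sel ∧ vld
E2: (¬en ∧ ¬vld ∨ ¬en ∨ en) ∧ (rdy ∨ ¬sel ∧ vld)
    = (¬en ∨ en) ∧ (rdy ∨ ¬sel ∧ vld)
    = rdy ∨ ¬sel ∧ vld
Both reduce to rdy ∨ ¬sel ∧ vld, so they are equivalent.

Yes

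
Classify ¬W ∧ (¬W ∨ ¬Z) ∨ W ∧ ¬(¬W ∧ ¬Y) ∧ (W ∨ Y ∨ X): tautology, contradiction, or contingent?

tautology

¬W ∧ (¬W ∨ ¬Z) ∨ W ∧ ¬(¬W ∧ ¬Y) ∧ (W ∨ Y ∨ X)
= ¬W ∧ (¬W ∨ ¬Z) ∨ W ∧ (W ∨ Y) ∧ (W ∨ Y ∨ X)   (De Morgan)
= ¬W ∧ (¬W ∨ ¬Z) ∨ W ∧ (W ∨ Y)   (absorption)
= ¬W ∨ W ∧ (W ∨ Y)   (absorption)
= ¬W ∨ W   (absorption)
= True   (complement)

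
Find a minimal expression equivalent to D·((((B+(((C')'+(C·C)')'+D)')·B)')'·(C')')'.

D·((((B+(((C')'+(C·C)')'+D)')·B)')'·(C')')'
= D·((((B+(C'·C·C+D)')·B)')'·(C')')'   [De Morgan]
= D·((((B+(C'·C+D)')·B)')'·(C')')'   [idempotence]
= D·((((B+D')·B)')'·(C')')'   [complement / identity]
= D·((B')'·(C')')'   [absorption]
= D·(B'+C')   [De Morgan]

D·(B'+C')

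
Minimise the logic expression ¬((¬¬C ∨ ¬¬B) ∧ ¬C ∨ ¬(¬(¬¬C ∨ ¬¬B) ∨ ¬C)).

¬((¬¬C ∨ ¬¬B) ∧ ¬C ∨ ¬(¬(¬¬C ∨ ¬¬B) ∨ ¬C))
= ¬((¬¬C ∨ ¬¬B) ∧ ¬C ∨ (¬¬C ∨ ¬¬B) ∧ C)   — De Morgan
= ¬(¬¬C ∨ ¬¬B)   — distribution
= ¬C ∧ ¬B   — De Morgan

¬C ∧ ¬B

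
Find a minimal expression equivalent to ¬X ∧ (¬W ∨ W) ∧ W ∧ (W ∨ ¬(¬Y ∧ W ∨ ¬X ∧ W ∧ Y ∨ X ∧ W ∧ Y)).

¬X ∧ (¬W ∨ W) ∧ W ∧ (W ∨ ¬(¬Y ∧ W ∨ ¬X ∧ W ∧ Y ∨ X ∧ W ∧ Y))
= ¬X ∧ (¬W ∨ W) ∧ W ∧ (W ∨ ¬(¬Y ∧ W ∨ W ∧ Y))   [distribution]
= ¬X ∧ (¬W ∨ W) ∧ W ∧ (W ∨ ¬W)   [distribution]
= ¬X ∧ W ∧ (W ∨ ¬W)   [complement / identity]
= ¬X ∧ W   [complement / identity]

¬X ∧ W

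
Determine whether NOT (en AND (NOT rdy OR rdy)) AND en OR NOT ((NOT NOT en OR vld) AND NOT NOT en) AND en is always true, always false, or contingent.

NOT (en AND (NOT rdy OR rdy)) AND en OR NOT ((NOT NOT en OR vld) AND NOT NOT en) AND en
= NOT en AND en OR NOT ((NOT NOT en OR vld) AND NOT NOT en) AND en
= NOT en AND en OR NOT NOT NOT en AND en
= NOT en AND en OR NOT en AND en
= NOT en AND en
= FALSE

always false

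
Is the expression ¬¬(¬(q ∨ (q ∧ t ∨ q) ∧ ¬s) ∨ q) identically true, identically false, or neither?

identically true

¬¬(¬(q ∨ (q ∧ t ∨ q) ∧ ¬s) ∨ q)
= ¬¬(¬(q ∨ q ∧ ¬s) ∨ q)   [absorption]
= ¬¬(¬q ∨ q)   [absorption]
= ¬q ∨ q   [double negation]
= True   [complement]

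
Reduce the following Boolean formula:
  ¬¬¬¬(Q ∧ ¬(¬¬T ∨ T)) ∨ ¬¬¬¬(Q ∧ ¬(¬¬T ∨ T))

¬¬¬¬(Q ∧ ¬(¬¬T ∨ T)) ∨ ¬¬¬¬(Q ∧ ¬(¬¬T ∨ T))
= ¬¬¬¬(Q ∧ ¬(¬¬T ∨ T))   (idempotence)
= ¬¬(Q ∧ ¬(¬¬T ∨ T))   (double negation)
= Q ∧ ¬(¬¬T ∨ T)   (double negation)
= Q ∧ ¬(T ∨ T)   (double negation)
= Q ∧ ¬T   (idempotence)

Q ∧ ¬T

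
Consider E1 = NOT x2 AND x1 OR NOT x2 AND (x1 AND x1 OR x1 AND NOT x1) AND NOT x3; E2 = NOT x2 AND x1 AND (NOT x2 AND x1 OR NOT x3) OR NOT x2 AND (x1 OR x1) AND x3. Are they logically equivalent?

Yes

E1: NOT x2 AND x1 OR NOT x2 AND (x1 AND x1 OR x1 AND NOT x1) AND NOT x3
    = NOT x2 AND x1 OR NOT x2 AND x1 AND NOT x3   [distribution]
    = NOT x2 AND x1   [absorption]
E2: NOT x2 AND x1 AND (NOT x2 AND x1 OR NOT x3) OR NOT x2 AND (x1 OR x1) AND x3
    = NOT x2 AND x1 OR NOT x2 AND (x1 OR x1) AND x3   [absorption]
    = NOT x2 AND x1 OR NOT x2 AND x1 AND x3   [idempotence]
    = NOT x2 AND x1   [absorption]
Both reduce to NOT x2 AND x1, so they are equivalent.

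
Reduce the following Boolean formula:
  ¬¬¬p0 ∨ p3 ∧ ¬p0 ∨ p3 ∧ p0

¬p0 ∨ p3

¬¬¬p0 ∨ p3 ∧ ¬p0 ∨ p3 ∧ p0
= ¬¬¬p0 ∨ p3
= ¬p0 ∨ p3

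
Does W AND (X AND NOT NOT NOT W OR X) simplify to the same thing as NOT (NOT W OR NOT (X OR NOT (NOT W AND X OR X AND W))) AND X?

E1: W AND (X AND NOT NOT NOT W OR X)
    = W AND (X AND NOT W OR X)   (double negation)
    = W AND X   (absorption)
E2: NOT (NOT W OR NOT (X OR NOT (NOT W AND X OR X AND W))) AND X
    = W AND (X OR NOT (NOT W AND X OR X AND W)) AND X   (De Morgan)
    = W AND (X OR NOT X) AND X   (distribution)
    = W AND X   (complement / identity)
Both reduce to W AND X, so they are equivalent.

Yes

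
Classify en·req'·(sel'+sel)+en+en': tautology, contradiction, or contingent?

tautology

en·req'·(sel'+sel)+en+en'
= en·req'+en+en'
= en+en'
= 1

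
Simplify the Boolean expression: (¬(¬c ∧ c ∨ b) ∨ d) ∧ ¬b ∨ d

¬b ∨ d

(¬(¬c ∧ c ∨ b) ∨ d) ∧ ¬b ∨ d
= (¬b ∨ d) ∧ ¬b ∨ d   (complement / identity)
= ¬b ∨ d   (absorption)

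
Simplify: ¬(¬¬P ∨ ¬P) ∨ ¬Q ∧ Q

¬(¬¬P ∨ ¬P) ∨ ¬Q ∧ Q
= ¬(¬¬P ∨ ¬P)   (complement / identity)
= ¬P ∧ P   (De Morgan)
= False   (complement)

False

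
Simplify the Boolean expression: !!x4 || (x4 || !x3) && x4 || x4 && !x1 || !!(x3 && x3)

x4 || x3

!!x4 || (x4 || !x3) && x4 || x4 && !x1 || !!(x3 && x3)
= !!x4 || (x4 || !x3) && x4 || x4 && !x1 || !!x3   (idempotence)
= !!x4 || x4 || x4 && !x1 || !!x3   (absorption)
= !!x4 || x4 || !!x3   (absorption)
= x4 || x4 || !!x3   (double negation)
= x4 || x4 || x3   (double negation)
= x4 || x3   (idempotence)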